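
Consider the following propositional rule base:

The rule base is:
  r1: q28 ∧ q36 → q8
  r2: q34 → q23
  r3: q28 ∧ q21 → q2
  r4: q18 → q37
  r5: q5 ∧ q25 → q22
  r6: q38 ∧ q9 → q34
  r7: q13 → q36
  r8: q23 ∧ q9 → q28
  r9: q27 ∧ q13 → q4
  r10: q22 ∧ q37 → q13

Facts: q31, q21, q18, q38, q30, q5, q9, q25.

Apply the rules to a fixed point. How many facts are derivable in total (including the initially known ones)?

17

Round 1 fires r4, r5, r6, giving q37, q22, q34.
Round 2 fires r2, r10, giving q23, q13.
Round 3 fires r7, r8, giving q36, q28.
Round 4 fires r1, r3, giving q8, q2.
Closure: {q13, q18, q2, q21, q22, q23, q25, q28, q30, q31, q34, q36, q37, q38, q5, q8, q9} — 17 facts.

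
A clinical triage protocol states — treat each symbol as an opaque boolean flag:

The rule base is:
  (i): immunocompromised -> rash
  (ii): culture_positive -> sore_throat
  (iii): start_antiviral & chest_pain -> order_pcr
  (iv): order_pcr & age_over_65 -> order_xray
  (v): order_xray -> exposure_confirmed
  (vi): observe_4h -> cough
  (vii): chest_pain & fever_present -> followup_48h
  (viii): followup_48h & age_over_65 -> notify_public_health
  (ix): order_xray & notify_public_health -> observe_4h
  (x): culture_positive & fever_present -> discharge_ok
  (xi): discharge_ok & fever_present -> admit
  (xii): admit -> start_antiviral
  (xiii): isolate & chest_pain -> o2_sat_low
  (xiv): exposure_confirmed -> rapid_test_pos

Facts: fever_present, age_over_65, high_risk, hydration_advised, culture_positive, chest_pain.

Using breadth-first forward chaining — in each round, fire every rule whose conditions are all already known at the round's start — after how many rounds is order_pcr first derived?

4

Round 1 — (ii), (vii), (x), derive sore_throat, followup_48h, discharge_ok.
Round 2 — (viii), (xi), derive notify_public_health, admit.
Round 3 — (xii), derive start_antiviral.
Round 4 — (iii), derive order_pcr.
order_pcr first appears in round 4.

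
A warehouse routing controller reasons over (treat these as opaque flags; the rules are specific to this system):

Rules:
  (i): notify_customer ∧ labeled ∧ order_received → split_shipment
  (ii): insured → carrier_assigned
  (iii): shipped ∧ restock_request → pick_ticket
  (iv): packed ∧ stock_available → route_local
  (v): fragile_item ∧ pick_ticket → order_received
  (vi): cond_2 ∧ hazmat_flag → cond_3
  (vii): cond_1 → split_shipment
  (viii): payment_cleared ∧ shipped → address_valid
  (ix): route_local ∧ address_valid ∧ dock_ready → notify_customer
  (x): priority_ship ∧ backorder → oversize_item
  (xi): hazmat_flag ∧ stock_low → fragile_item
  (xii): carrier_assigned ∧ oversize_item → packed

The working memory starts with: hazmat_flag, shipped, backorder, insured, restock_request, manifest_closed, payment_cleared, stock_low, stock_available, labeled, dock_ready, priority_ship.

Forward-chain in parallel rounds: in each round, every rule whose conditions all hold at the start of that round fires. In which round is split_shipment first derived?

[1] (ii) [insured → carrier_assigned]; (iii) [shipped ∧ restock_request → pick_ticket]; (viii) [payment_cleared ∧ shipped → address_valid]; (x) [priority_ship ∧ backorder → oversize_item]; (xi) [hazmat_flag ∧ stock_low → fragile_item]. ⇒ new: carrier_assigned, pick_ticket, address_valid, oversize_item, fragile_item.
[2] (v) [fragile_item ∧ pick_ticket → order_received]; (xii) [carrier_assigned ∧ oversize_item → packed]. ⇒ new: order_received, packed.
[3] (iv) [packed ∧ stock_available → route_local]. ⇒ new: route_local.
[4] (ix) [route_local ∧ address_valid ∧ dock_ready → notify_customer]. ⇒ new: notify_customer.
[5] (i) [notify_customer ∧ labeled ∧ order_received → split_shipment]. ⇒ new: split_shipment.
split_shipment first appears in round 5.

5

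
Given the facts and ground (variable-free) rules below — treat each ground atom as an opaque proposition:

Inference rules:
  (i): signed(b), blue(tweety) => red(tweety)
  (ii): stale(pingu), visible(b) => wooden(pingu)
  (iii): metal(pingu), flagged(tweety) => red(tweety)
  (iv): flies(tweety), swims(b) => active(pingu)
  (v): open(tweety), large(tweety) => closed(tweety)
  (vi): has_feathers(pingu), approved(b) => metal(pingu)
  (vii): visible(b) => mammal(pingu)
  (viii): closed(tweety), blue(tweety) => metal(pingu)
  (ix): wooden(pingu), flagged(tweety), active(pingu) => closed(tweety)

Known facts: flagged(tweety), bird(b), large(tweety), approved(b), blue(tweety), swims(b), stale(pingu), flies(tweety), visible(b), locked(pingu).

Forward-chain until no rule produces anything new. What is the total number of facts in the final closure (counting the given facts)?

Round 1: (ii) [stale(pingu), visible(b) => wooden(pingu)]; (iv) [flies(tweety), swims(b) => active(pingu)]; (vii) [visible(b) => mammal(pingu)]. Adds wooden(pingu), active(pingu), mammal(pingu).
Round 2: (ix) [wooden(pingu), flagged(tweety), active(pingu) => closed(tweety)]. Adds closed(tweety).
Round 3: (viii) [closed(tweety), blue(tweety) => metal(pingu)]. Adds metal(pingu).
Round 4: (iii) [metal(pingu), flagged(tweety) => red(tweety)]. Adds red(tweety).
Closure: {active(pingu), approved(b), bird(b), blue(tweety), closed(tweety), flagged(tweety), flies(tweety), large(tweety), locked(pingu), mammal(pingu), metal(pingu), red(tweety), stale(pingu), swims(b), visible(b), wooden(pingu)} — 16 facts.

16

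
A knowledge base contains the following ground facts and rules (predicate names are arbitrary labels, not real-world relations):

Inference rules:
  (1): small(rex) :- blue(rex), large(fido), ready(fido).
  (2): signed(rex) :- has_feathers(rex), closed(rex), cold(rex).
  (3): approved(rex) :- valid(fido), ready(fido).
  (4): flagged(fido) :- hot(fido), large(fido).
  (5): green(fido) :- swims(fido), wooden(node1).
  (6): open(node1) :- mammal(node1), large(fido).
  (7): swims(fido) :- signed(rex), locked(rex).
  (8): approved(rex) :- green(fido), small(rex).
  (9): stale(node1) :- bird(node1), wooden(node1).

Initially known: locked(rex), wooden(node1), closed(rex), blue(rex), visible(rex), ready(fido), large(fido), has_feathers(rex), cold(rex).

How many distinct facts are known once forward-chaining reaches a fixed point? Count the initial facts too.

Round 1 — (1), (2), derive small(rex), signed(rex).
Round 2 — (7), derive swims(fido).
Round 3 — (5), derive green(fido).
Round 4 — (8), derive approved(rex).
Closure: {approved(rex), blue(rex), closed(rex), cold(rex), green(fido), has_feathers(rex), large(fido), locked(rex), ready(fido), signed(rex), small(rex), swims(fido), visible(rex), wooden(node1)} — 14 facts.

14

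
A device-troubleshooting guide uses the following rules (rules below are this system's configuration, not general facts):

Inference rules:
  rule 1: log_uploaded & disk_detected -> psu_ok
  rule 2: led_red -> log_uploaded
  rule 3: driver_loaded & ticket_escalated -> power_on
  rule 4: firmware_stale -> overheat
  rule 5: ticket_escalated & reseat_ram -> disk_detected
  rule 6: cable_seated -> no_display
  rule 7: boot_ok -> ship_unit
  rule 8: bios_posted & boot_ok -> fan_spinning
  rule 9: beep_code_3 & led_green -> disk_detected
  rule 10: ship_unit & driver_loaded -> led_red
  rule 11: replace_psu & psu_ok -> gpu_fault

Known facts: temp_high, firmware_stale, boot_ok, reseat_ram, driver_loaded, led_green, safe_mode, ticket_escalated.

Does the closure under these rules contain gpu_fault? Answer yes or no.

no

Round 1 — rule 3, rule 4, rule 5, rule 7, derive power_on, overheat, disk_detected, ship_unit.
Round 2 — rule 10, derive led_red.
Round 3 — rule 2, derive log_uploaded.
Round 4 — rule 1, derive psu_ok.
Fixed point reached. gpu_fault is concluded only by rule 11; rule 11 needs replace_psu (never derived).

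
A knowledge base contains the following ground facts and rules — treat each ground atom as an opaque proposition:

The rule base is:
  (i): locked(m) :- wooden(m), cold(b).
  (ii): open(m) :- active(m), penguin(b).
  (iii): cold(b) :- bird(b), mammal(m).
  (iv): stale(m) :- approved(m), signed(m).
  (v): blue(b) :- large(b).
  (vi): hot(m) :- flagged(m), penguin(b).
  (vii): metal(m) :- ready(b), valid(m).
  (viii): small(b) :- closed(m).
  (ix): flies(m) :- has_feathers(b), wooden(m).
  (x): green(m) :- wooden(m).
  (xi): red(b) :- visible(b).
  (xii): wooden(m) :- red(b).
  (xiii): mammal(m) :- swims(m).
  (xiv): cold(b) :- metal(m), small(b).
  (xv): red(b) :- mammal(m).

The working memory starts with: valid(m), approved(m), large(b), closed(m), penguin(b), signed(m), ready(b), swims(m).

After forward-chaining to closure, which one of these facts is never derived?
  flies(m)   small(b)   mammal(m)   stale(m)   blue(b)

Round 1 — (iv), (v), (vii), (viii), (xiii), derive stale(m), blue(b), metal(m), small(b), mammal(m).
Round 2 — (xiv), (xv), derive cold(b), red(b).
Round 3 — (xii), derive wooden(m).
Round 4 — (i), (x), derive locked(m), green(m).
Derived: stale(m) (round 1), mammal(m) (round 1), small(b) (round 1), blue(b) (round 1). flies(m) never appears in any round.

flies(m)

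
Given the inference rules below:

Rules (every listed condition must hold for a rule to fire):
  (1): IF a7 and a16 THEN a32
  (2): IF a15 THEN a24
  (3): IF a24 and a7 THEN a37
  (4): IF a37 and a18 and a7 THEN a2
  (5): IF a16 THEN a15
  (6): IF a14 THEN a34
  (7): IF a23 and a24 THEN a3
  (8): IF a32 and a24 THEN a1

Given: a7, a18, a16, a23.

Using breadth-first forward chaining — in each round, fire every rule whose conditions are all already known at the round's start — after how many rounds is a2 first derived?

4

Round 1 fires (1), (5), giving a32, a15.
Round 2 fires (2), giving a24.
Round 3 fires (3), (7), (8), giving a37, a3, a1.
Round 4 fires (4), giving a2.
a2 first appears in round 4.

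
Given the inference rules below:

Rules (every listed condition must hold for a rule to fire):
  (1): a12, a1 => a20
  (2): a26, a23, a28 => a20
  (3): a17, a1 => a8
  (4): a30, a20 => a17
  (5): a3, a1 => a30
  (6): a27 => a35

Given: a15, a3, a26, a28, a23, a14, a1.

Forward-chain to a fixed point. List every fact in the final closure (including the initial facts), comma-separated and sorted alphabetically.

a1, a14, a15, a17, a20, a23, a26, a28, a3, a30, a8

Round 1: (2) [a26, a23, a28 => a20]; (5) [a3, a1 => a30]. New: a20, a30.
Round 2: (4) [a30, a20 => a17]. New: a17.
Round 3: (3) [a17, a1 => a8]. New: a8.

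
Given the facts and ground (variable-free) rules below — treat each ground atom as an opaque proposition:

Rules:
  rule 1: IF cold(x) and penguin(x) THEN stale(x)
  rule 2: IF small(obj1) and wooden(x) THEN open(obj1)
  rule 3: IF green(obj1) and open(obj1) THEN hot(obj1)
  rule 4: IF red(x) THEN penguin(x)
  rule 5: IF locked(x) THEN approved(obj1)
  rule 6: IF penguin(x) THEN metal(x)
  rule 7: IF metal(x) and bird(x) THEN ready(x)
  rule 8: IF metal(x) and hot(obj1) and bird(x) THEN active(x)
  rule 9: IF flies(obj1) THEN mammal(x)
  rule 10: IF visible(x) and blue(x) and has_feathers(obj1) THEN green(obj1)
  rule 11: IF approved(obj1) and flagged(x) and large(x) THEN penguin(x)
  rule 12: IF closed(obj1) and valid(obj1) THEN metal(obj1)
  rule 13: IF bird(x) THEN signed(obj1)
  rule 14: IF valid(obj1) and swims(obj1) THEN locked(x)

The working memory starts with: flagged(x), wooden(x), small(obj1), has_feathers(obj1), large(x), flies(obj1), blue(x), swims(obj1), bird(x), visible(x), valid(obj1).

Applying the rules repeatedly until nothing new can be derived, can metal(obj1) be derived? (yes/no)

no

Round 1 fires rule 2, rule 9, rule 10, rule 13, rule 14, giving open(obj1), mammal(x), green(obj1), signed(obj1), locked(x).
Round 2 fires rule 3, rule 5, giving hot(obj1), approved(obj1).
Round 3 fires rule 11, giving penguin(x).
Round 4 fires rule 6, giving metal(x).
Round 5 fires rule 7, rule 8, giving ready(x), active(x).
Fixed point reached. metal(obj1) is concluded only by rule 12; rule 12 needs closed(obj1) (never derived).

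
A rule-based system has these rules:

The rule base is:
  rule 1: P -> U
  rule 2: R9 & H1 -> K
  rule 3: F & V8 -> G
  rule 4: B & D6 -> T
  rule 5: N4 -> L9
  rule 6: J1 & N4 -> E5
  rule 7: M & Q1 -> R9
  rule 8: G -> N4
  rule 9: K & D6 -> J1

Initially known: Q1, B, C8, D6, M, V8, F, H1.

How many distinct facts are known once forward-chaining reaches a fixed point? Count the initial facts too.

Round 1: rule 3 [F & V8 -> G]; rule 4 [B & D6 -> T]; rule 7 [M & Q1 -> R9]. New: G, T, R9.
Round 2: rule 2 [R9 & H1 -> K]; rule 8 [G -> N4]. New: K, N4.
Round 3: rule 5 [N4 -> L9]; rule 9 [K & D6 -> J1]. New: L9, J1.
Round 4: rule 6 [J1 & N4 -> E5]. New: E5.
Closure: {B, C8, D6, E5, F, G, H1, J1, K, L9, M, N4, Q1, R9, T, V8} — 16 facts.

16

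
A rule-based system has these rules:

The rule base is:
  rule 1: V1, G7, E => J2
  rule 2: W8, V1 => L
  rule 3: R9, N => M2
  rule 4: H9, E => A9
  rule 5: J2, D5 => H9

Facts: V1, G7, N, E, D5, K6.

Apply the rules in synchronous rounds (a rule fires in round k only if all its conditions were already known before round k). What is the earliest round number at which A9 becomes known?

3

Round 1 fires rule 1, giving J2.
Round 2 fires rule 5, giving H9.
Round 3 fires rule 4, giving A9.
A9 first appears in round 3.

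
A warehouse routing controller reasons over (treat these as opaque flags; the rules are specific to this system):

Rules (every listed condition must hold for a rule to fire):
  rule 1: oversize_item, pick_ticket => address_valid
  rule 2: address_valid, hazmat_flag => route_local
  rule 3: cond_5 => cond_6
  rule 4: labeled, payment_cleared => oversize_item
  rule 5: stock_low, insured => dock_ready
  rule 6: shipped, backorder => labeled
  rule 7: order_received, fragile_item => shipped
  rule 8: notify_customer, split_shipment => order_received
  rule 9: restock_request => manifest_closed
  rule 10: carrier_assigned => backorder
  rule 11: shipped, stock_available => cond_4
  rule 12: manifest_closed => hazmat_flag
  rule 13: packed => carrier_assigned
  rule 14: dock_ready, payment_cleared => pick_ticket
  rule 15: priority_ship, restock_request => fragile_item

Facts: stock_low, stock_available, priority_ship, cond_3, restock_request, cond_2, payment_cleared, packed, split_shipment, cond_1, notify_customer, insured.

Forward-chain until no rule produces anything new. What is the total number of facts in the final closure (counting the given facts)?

26

[1] rule 5 [stock_low, insured => dock_ready]; rule 8 [notify_customer, split_shipment => order_received]; rule 9 [restock_request => manifest_closed]; rule 13 [packed => carrier_assigned]; rule 15 [priority_ship, restock_request => fragile_item]. ⇒ new: dock_ready, order_received, manifest_closed, carrier_assigned, fragile_item.
[2] rule 7 [order_received, fragile_item => shipped]; rule 10 [carrier_assigned => backorder]; rule 12 [manifest_closed => hazmat_flag]; rule 14 [dock_ready, payment_cleared => pick_ticket]. ⇒ new: shipped, backorder, hazmat_flag, pick_ticket.
[3] rule 6 [shipped, backorder => labeled]; rule 11 [shipped, stock_available => cond_4]. ⇒ new: labeled, cond_4.
[4] rule 4 [labeled, payment_cleared => oversize_item]. ⇒ new: oversize_item.
[5] rule 1 [oversize_item, pick_ticket => address_valid]. ⇒ new: address_valid.
[6] rule 2 [address_valid, hazmat_flag => route_local]. ⇒ new: route_local.
Closure: {address_valid, backorder, carrier_assigned, cond_1, cond_2, cond_3, cond_4, dock_ready, fragile_item, hazmat_flag, insured, labeled, manifest_closed, notify_customer, order_received, oversize_item, packed, payment_cleared, pick_ticket, priority_ship, restock_request, route_local, shipped, split_shipment, stock_available, stock_low} — 26 facts.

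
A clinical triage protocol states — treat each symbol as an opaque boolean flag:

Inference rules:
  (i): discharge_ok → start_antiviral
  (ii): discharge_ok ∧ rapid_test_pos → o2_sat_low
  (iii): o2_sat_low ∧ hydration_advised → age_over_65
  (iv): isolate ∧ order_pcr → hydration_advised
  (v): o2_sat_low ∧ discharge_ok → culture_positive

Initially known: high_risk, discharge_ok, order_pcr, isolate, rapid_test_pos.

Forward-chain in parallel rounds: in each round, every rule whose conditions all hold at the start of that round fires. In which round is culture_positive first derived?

Round 1: (i) [discharge_ok → start_antiviral]; (ii) [discharge_ok ∧ rapid_test_pos → o2_sat_low]; (iv) [isolate ∧ order_pcr → hydration_advised]. New: start_antiviral, o2_sat_low, hydration_advised.
Round 2: (iii) [o2_sat_low ∧ hydration_advised → age_over_65]; (v) [o2_sat_low ∧ discharge_ok → culture_positive]. New: age_over_65, culture_positive.
culture_positive first appears in round 2.

2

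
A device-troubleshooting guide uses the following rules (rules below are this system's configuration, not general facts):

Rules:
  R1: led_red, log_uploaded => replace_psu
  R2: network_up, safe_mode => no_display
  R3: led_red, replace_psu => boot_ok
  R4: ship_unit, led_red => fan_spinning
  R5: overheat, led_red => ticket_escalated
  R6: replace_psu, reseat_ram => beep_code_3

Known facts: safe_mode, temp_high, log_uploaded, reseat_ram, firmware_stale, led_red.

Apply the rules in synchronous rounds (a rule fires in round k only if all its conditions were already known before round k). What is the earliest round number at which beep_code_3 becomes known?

Round 1: R1 [led_red, log_uploaded => replace_psu]. Adds replace_psu.
Round 2: R3 [led_red, replace_psu => boot_ok]; R6 [replace_psu, reseat_ram => beep_code_3]. Adds boot_ok, beep_code_3.
beep_code_3 first appears in round 2.

2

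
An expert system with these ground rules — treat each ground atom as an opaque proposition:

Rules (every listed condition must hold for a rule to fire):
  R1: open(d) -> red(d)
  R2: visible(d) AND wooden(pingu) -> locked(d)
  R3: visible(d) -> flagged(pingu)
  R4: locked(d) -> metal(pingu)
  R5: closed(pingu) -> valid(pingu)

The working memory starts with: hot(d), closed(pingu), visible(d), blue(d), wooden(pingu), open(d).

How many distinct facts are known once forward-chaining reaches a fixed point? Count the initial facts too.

Round 1 fires R1, R2, R3, R5, giving red(d), locked(d), flagged(pingu), valid(pingu).
Round 2 fires R4, giving metal(pingu).
Closure: {blue(d), closed(pingu), flagged(pingu), hot(d), locked(d), metal(pingu), open(d), red(d), valid(pingu), visible(d), wooden(pingu)} — 11 facts.

11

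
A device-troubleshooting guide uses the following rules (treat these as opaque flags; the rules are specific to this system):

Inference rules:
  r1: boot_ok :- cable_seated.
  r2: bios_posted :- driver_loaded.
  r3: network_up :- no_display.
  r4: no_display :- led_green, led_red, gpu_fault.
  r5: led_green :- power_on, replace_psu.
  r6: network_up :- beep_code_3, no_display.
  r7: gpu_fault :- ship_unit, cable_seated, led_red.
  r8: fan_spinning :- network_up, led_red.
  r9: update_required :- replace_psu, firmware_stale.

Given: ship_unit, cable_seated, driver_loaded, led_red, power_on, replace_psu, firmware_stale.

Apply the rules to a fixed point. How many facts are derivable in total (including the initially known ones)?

Round 1 fires r1, r2, r5, r7, r9, giving boot_ok, bios_posted, led_green, gpu_fault, update_required.
Round 2 fires r4, giving no_display.
Round 3 fires r3, giving network_up.
Round 4 fires r8, giving fan_spinning.
Closure: {bios_posted, boot_ok, cable_seated, driver_loaded, fan_spinning, firmware_stale, gpu_fault, led_green, led_red, network_up, no_display, power_on, replace_psu, ship_unit, update_required} — 15 facts.

15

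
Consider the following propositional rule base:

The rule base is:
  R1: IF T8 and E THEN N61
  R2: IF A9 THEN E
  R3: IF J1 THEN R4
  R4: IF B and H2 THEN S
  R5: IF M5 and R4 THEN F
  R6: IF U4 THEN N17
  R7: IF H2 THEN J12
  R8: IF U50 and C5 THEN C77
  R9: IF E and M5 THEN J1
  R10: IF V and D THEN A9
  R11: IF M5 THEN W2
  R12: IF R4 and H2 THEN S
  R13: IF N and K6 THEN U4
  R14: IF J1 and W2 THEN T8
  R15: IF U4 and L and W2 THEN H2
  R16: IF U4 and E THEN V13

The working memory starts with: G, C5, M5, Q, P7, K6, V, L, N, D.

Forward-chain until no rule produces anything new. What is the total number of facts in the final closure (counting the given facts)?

24

[1] R10 [IF V and D THEN A9]; R11 [IF M5 THEN W2]; R13 [IF N and K6 THEN U4]. ⇒ new: A9, W2, U4.
[2] R2 [IF A9 THEN E]; R6 [IF U4 THEN N17]; R15 [IF U4 and L and W2 THEN H2]. ⇒ new: E, N17, H2.
[3] R7 [IF H2 THEN J12]; R9 [IF E and M5 THEN J1]; R16 [IF U4 and E THEN V13]. ⇒ new: J12, J1, V13.
[4] R3 [IF J1 THEN R4]; R14 [IF J1 and W2 THEN T8]. ⇒ new: R4, T8.
[5] R1 [IF T8 and E THEN N61]; R5 [IF M5 and R4 THEN F]; R12 [IF R4 and H2 THEN S]. ⇒ new: N61, F, S.
Closure: {A9, C5, D, E, F, G, H2, J1, J12, K6, L, M5, N, N17, N61, P7, Q, R4, S, T8, U4, V, V13, W2} — 24 facts.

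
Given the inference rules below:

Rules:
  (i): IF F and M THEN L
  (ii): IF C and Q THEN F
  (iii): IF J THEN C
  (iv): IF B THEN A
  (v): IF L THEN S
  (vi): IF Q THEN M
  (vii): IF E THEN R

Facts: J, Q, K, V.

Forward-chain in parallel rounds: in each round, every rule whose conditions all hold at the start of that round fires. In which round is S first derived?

4

[1] (iii) [IF J THEN C]; (vi) [IF Q THEN M]. ⇒ new: C, M.
[2] (ii) [IF C and Q THEN F]. ⇒ new: F.
[3] (i) [IF F and M THEN L]. ⇒ new: L.
[4] (v) [IF L THEN S]. ⇒ new: S.
S first appears in round 4.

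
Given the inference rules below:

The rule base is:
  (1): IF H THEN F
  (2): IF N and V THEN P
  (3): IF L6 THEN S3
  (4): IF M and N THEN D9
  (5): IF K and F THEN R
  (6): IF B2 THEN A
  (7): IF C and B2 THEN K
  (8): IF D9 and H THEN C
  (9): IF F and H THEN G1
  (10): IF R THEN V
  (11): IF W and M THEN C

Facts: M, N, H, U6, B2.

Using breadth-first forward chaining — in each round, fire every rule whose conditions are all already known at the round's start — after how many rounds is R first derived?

Round 1 — (1), (4), (6), derive F, D9, A.
Round 2 — (8), (9), derive C, G1.
Round 3 — (7), derive K.
Round 4 — (5), derive R.
R first appears in round 4.

4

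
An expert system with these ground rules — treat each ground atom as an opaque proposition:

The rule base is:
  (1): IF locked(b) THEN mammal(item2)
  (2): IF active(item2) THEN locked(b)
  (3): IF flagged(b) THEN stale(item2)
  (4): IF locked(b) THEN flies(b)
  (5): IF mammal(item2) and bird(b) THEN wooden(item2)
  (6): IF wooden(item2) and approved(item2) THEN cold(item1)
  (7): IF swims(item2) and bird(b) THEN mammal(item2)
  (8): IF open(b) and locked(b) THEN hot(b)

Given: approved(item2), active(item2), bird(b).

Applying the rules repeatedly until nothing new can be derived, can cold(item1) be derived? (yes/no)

yes

Round 1: (2) [IF active(item2) THEN locked(b)]. Adds locked(b).
Round 2: (1) [IF locked(b) THEN mammal(item2)]; (4) [IF locked(b) THEN flies(b)]. Adds mammal(item2), flies(b).
Round 3: (5) [IF mammal(item2) and bird(b) THEN wooden(item2)]. Adds wooden(item2).
Round 4: (6) [IF wooden(item2) and approved(item2) THEN cold(item1)]. Adds cold(item1).
cold(item1) appears in round 4, so it is derivable.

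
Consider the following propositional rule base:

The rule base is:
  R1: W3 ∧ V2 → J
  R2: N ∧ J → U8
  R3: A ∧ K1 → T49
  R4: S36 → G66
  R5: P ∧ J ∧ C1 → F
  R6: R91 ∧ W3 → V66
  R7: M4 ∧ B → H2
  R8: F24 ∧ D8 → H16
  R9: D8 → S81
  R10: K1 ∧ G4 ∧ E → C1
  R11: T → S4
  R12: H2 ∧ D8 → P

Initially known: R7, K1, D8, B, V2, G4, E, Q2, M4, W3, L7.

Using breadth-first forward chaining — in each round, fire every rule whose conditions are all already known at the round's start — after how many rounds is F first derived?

Round 1: R1 [W3 ∧ V2 → J]; R7 [M4 ∧ B → H2]; R9 [D8 → S81]; R10 [K1 ∧ G4 ∧ E → C1]. New: J, H2, S81, C1.
Round 2: R12 [H2 ∧ D8 → P]. New: P.
Round 3: R5 [P ∧ J ∧ C1 → F]. New: F.
F first appears in round 3.

3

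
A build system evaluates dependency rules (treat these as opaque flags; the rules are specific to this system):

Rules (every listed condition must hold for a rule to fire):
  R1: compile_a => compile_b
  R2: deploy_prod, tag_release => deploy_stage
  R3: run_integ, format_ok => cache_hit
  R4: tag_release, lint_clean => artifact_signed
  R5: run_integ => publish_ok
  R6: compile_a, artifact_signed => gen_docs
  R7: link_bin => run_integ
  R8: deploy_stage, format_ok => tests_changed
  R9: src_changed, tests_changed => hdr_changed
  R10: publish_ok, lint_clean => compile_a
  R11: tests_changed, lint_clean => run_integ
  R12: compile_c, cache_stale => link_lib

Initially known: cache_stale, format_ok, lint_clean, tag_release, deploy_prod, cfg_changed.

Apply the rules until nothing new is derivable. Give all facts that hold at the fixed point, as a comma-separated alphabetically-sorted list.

Round 1 — R2, R4, derive deploy_stage, artifact_signed.
Round 2 — R8, derive tests_changed.
Round 3 — R11, derive run_integ.
Round 4 — R3, R5, derive cache_hit, publish_ok.
Round 5 — R10, derive compile_a.
Round 6 — R1, R6, derive compile_b, gen_docs.

artifact_signed, cache_hit, cache_stale, cfg_changed, compile_a, compile_b, deploy_prod, deploy_stage, format_ok, gen_docs, lint_clean, publish_ok, run_integ, tag_release, tests_changed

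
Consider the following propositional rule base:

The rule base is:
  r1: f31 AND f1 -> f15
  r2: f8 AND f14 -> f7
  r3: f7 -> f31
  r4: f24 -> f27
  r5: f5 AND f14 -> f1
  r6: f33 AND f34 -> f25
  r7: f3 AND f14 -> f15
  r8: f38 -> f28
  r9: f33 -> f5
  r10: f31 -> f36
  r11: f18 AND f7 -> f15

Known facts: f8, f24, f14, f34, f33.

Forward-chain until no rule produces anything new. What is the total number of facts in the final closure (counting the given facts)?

13

Round 1 — r2, r4, r6, r9, derive f7, f27, f25, f5.
Round 2 — r3, r5, derive f31, f1.
Round 3 — r1, r10, derive f15, f36.
Closure: {f1, f14, f15, f24, f25, f27, f31, f33, f34, f36, f5, f7, f8} — 13 facts.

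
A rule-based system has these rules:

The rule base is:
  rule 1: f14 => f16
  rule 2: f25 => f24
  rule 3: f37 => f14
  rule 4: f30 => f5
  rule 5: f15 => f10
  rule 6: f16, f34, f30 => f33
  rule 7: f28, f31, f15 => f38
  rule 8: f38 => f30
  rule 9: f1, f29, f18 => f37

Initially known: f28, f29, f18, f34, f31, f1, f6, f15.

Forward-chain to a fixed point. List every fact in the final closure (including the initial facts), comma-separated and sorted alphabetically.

Round 1: rule 5 [f15 => f10]; rule 7 [f28, f31, f15 => f38]; rule 9 [f1, f29, f18 => f37]. New: f10, f38, f37.
Round 2: rule 3 [f37 => f14]; rule 8 [f38 => f30]. New: f14, f30.
Round 3: rule 1 [f14 => f16]; rule 4 [f30 => f5]. New: f16, f5.
Round 4: rule 6 [f16, f34, f30 => f33]. New: f33.

f1, f10, f14, f15, f16, f18, f28, f29, f30, f31, f33, f34, f37, f38, f5, f6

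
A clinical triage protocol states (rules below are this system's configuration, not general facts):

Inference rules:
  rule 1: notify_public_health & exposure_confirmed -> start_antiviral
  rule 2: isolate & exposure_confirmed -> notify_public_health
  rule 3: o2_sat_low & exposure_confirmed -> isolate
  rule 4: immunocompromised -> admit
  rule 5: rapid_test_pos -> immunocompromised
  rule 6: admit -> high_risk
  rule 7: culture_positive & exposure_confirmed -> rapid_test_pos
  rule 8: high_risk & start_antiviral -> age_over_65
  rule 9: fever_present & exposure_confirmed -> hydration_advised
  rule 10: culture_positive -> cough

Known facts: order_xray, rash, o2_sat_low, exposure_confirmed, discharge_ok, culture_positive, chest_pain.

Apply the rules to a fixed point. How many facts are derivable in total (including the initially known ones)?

16

Round 1 — rule 3, rule 7, rule 10, derive isolate, rapid_test_pos, cough.
Round 2 — rule 2, rule 5, derive notify_public_health, immunocompromised.
Round 3 — rule 1, rule 4, derive start_antiviral, admit.
Round 4 — rule 6, derive high_risk.
Round 5 — rule 8, derive age_over_65.
Closure: {admit, age_over_65, chest_pain, cough, culture_positive, discharge_ok, exposure_confirmed, high_risk, immunocompromised, isolate, notify_public_health, o2_sat_low, order_xray, rapid_test_pos, rash, start_antiviral} — 16 facts.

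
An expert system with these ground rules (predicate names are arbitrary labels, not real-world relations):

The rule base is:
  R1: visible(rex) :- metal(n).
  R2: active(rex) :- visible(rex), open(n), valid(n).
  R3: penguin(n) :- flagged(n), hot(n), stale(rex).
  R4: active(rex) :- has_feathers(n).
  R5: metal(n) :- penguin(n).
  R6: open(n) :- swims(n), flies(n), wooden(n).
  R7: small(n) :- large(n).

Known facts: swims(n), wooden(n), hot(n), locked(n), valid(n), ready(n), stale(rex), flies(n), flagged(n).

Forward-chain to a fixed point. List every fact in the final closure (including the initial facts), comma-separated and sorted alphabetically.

Round 1 fires R3, R6, giving penguin(n), open(n).
Round 2 fires R5, giving metal(n).
Round 3 fires R1, giving visible(rex).
Round 4 fires R2, giving active(rex).

active(rex), flagged(n), flies(n), hot(n), locked(n), metal(n), open(n), penguin(n), ready(n), stale(rex), swims(n), valid(n), visible(rex), wooden(n)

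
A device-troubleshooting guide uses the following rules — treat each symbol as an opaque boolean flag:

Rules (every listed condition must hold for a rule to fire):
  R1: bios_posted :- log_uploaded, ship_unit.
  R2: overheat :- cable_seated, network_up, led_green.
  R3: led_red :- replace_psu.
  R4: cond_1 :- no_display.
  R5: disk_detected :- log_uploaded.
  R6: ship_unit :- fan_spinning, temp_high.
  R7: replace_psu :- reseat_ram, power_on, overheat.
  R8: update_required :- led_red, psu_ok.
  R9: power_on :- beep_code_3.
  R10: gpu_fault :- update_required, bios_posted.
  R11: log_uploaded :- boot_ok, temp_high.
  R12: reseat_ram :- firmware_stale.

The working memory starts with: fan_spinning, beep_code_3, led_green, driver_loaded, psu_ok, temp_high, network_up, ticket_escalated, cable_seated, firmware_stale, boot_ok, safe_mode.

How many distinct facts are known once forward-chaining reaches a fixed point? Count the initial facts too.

Round 1: R2 [overheat :- cable_seated, network_up, led_green.]; R6 [ship_unit :- fan_spinning, temp_high.]; R9 [power_on :- beep_code_3.]; R11 [log_uploaded :- boot_ok, temp_high.]; R12 [reseat_ram :- firmware_stale.]. Adds overheat, ship_unit, power_on, log_uploaded, reseat_ram.
Round 2: R1 [bios_posted :- log_uploaded, ship_unit.]; R5 [disk_detected :- log_uploaded.]; R7 [replace_psu :- reseat_ram, power_on, overheat.]. Adds bios_posted, disk_detected, replace_psu.
Round 3: R3 [led_red :- replace_psu.]. Adds led_red.
Round 4: R8 [update_required :- led_red, psu_ok.]. Adds update_required.
Round 5: R10 [gpu_fault :- update_required, bios_posted.]. Adds gpu_fault.
Closure: {beep_code_3, bios_posted, boot_ok, cable_seated, disk_detected, driver_loaded, fan_spinning, firmware_stale, gpu_fault, led_green, led_red, log_uploaded, network_up, overheat, power_on, psu_ok, replace_psu, reseat_ram, safe_mode, ship_unit, temp_high, ticket_escalated, update_required} — 23 facts.

23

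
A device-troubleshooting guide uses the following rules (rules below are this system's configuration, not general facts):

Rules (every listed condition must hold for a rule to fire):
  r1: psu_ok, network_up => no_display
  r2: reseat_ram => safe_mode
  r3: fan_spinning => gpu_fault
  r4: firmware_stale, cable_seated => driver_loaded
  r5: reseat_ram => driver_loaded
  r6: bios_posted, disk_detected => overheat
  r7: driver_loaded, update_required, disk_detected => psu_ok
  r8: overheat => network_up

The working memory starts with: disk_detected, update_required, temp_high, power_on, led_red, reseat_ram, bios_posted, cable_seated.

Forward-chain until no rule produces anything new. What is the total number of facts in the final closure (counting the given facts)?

14

Round 1 — r2, r5, r6, derive safe_mode, driver_loaded, overheat.
Round 2 — r7, r8, derive psu_ok, network_up.
Round 3 — r1, derive no_display.
Closure: {bios_posted, cable_seated, disk_detected, driver_loaded, led_red, network_up, no_display, overheat, power_on, psu_ok, reseat_ram, safe_mode, temp_high, update_required} — 14 facts.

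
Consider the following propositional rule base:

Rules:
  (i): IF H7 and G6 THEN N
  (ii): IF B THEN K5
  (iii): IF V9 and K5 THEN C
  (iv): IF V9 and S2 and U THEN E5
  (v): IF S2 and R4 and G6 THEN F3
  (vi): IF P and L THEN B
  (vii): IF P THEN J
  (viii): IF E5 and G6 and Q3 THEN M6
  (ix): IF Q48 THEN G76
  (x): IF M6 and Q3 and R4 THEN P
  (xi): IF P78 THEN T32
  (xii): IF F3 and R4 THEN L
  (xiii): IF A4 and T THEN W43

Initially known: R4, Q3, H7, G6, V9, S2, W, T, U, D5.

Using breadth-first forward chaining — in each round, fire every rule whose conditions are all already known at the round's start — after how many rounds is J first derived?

Round 1 — (i), (iv), (v), derive N, E5, F3.
Round 2 — (viii), (xii), derive M6, L.
Round 3 — (x), derive P.
Round 4 — (vi), (vii), derive B, J.
J first appears in round 4.

4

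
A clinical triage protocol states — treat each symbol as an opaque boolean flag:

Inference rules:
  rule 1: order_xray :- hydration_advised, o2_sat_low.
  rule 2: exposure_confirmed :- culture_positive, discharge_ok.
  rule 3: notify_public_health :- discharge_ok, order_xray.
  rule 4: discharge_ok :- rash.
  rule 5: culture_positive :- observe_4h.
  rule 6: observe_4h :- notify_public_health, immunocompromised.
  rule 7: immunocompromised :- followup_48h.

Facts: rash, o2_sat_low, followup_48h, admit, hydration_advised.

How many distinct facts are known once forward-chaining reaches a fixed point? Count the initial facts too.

12

Round 1 fires rule 1, rule 4, rule 7, giving order_xray, discharge_ok, immunocompromised.
Round 2 fires rule 3, giving notify_public_health.
Round 3 fires rule 6, giving observe_4h.
Round 4 fires rule 5, giving culture_positive.
Round 5 fires rule 2, giving exposure_confirmed.
Closure: {admit, culture_positive, discharge_ok, exposure_confirmed, followup_48h, hydration_advised, immunocompromised, notify_public_health, o2_sat_low, observe_4h, order_xray, rash} — 12 facts.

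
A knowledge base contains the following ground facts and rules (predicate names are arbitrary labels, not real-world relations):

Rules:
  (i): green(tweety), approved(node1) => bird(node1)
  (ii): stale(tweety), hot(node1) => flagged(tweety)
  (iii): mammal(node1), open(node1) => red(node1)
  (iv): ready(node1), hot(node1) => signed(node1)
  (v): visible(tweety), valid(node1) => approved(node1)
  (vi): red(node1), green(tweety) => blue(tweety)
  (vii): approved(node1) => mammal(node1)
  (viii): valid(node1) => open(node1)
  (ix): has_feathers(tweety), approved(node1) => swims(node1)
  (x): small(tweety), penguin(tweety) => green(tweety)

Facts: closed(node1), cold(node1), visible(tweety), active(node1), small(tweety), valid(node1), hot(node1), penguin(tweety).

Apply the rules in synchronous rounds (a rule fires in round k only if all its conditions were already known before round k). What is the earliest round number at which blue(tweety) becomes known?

4

[1] (v) [visible(tweety), valid(node1) => approved(node1)]; (viii) [valid(node1) => open(node1)]; (x) [small(tweety), penguin(tweety) => green(tweety)]. ⇒ new: approved(node1), open(node1), green(tweety).
[2] (i) [green(tweety), approved(node1) => bird(node1)]; (vii) [approved(node1) => mammal(node1)]. ⇒ new: bird(node1), mammal(node1).
[3] (iii) [mammal(node1), open(node1) => red(node1)]. ⇒ new: red(node1).
[4] (vi) [red(node1), green(tweety) => blue(tweety)]. ⇒ new: blue(tweety).
blue(tweety) first appears in round 4.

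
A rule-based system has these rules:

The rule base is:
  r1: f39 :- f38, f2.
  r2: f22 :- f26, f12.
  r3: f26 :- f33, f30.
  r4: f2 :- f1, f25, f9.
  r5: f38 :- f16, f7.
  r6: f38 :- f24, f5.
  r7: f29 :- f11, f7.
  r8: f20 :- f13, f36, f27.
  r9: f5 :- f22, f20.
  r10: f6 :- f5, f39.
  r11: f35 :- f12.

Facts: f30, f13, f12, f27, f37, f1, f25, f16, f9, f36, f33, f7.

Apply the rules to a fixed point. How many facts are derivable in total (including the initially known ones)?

21

Round 1 fires r3, r4, r5, r8, r11, giving f26, f2, f38, f20, f35.
Round 2 fires r1, r2, giving f39, f22.
Round 3 fires r9, giving f5.
Round 4 fires r10, giving f6.
Closure: {f1, f12, f13, f16, f2, f20, f22, f25, f26, f27, f30, f33, f35, f36, f37, f38, f39, f5, f6, f7, f9} — 21 facts.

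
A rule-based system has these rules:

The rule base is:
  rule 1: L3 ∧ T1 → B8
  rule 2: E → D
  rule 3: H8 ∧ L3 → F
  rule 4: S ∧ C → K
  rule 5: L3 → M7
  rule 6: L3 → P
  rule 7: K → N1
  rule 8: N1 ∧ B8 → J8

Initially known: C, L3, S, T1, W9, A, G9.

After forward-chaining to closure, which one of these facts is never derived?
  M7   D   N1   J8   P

Round 1: rule 1 [L3 ∧ T1 → B8]; rule 4 [S ∧ C → K]; rule 5 [L3 → M7]; rule 6 [L3 → P]. Adds B8, K, M7, P.
Round 2: rule 7 [K → N1]. Adds N1.
Round 3: rule 8 [N1 ∧ B8 → J8]. Adds J8.
Derived: N1 (round 2), J8 (round 3), M7 (round 1), P (round 1). D never appears in any round.

D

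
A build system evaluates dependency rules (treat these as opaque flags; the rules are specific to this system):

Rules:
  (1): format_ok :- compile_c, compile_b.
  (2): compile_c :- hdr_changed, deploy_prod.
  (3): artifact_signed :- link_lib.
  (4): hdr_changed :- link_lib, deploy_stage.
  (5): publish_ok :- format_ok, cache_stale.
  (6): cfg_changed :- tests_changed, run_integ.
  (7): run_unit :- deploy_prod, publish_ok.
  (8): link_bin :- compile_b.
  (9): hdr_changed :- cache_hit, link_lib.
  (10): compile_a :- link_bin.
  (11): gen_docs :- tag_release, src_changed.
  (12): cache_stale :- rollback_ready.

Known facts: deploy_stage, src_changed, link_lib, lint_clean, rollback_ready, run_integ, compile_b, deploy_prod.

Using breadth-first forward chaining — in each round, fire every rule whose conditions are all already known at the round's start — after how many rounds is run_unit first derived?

5

[1] (3) [artifact_signed :- link_lib.]; (4) [hdr_changed :- link_lib, deploy_stage.]; (8) [link_bin :- compile_b.]; (12) [cache_stale :- rollback_ready.]. ⇒ new: artifact_signed, hdr_changed, link_bin, cache_stale.
[2] (2) [compile_c :- hdr_changed, deploy_prod.]; (10) [compile_a :- link_bin.]. ⇒ new: compile_c, compile_a.
[3] (1) [format_ok :- compile_c, compile_b.]. ⇒ new: format_ok.
[4] (5) [publish_ok :- format_ok, cache_stale.]. ⇒ new: publish_ok.
[5] (7) [run_unit :- deploy_prod, publish_ok.]. ⇒ new: run_unit.
run_unit first appears in round 5.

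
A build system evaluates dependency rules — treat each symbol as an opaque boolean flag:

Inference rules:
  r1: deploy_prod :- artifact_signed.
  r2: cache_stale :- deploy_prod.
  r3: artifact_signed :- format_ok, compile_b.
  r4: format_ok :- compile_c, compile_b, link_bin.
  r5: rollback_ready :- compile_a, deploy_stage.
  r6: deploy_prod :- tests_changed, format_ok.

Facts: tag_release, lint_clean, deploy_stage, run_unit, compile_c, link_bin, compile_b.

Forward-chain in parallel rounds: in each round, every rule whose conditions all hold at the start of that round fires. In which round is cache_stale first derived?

4

Round 1: r4 [format_ok :- compile_c, compile_b, link_bin.]. New: format_ok.
Round 2: r3 [artifact_signed :- format_ok, compile_b.]. New: artifact_signed.
Round 3: r1 [deploy_prod :- artifact_signed.]. New: deploy_prod.
Round 4: r2 [cache_stale :- deploy_prod.]. New: cache_stale.
cache_stale first appears in round 4.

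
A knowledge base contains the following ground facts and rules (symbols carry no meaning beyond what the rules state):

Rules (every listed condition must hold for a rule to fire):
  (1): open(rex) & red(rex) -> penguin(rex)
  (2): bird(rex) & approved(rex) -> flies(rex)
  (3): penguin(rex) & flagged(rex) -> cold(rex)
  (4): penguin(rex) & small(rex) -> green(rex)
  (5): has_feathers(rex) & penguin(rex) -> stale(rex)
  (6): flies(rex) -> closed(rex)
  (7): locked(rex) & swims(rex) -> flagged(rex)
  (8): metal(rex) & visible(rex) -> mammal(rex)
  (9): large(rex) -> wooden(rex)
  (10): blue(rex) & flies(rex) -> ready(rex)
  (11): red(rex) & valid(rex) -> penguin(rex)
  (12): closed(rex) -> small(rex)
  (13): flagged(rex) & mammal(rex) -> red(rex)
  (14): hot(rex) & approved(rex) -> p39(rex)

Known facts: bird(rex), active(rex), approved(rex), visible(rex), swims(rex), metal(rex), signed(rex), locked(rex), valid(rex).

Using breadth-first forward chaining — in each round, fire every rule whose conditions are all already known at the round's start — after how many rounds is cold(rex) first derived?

Round 1 — (2), (7), (8), derive flies(rex), flagged(rex), mammal(rex).
Round 2 — (6), (13), derive closed(rex), red(rex).
Round 3 — (11), (12), derive penguin(rex), small(rex).
Round 4 — (3), (4), derive cold(rex), green(rex).
cold(rex) first appears in round 4.

4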